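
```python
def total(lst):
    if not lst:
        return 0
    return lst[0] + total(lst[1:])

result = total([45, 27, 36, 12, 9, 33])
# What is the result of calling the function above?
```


total([45, 27, 36, 12, 9, 33])
= 45 + total([27, 36, 12, 9, 33])
= 45 + 27 + total([36, 12, 9, 33])
= 45 + 27 + 36 + total([12, 9, 33])
= 45 + 27 + 36 + 12 + total([9, 33])
= 45 + 27 + 36 + 12 + 9 + total([33])
= 45 + 27 + 36 + 12 + 9 + 33 + total([])
= 45 + 27 + 36 + 12 + 9 + 33 + 0
= 162


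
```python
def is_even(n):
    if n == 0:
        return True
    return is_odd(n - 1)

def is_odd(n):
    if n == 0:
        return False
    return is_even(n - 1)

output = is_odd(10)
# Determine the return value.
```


is_odd(10)
= is_even(9)
= is_odd(8)
= is_even(7)
= is_odd(6)
= is_even(5)
= is_odd(4)
= is_even(3)
= is_odd(2)
= is_even(1)
= is_odd(0)
n == 0: return False
= False


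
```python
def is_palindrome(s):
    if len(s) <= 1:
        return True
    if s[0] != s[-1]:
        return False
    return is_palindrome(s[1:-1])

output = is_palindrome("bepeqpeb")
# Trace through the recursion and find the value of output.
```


is_palindrome("bepeqpeb")
"bepeqpeb": s[0]='b' == s[-1]='b' -> is_palindrome("epeqpe")
"epeqpe": s[0]='e' == s[-1]='e' -> is_palindrome("peqp")
"peqp": s[0]='p' == s[-1]='p' -> is_palindrome("eq")
"eq": s[0]='e' != s[-1]='q' -> False
= False


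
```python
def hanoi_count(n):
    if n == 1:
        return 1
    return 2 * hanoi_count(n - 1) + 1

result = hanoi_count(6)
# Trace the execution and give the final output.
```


hanoi_count(6)
= 2 * hanoi_count(5) + 1
= 2 * (2 * hanoi_count(4) + 1) + 1
= 2 * (2 * (2 * hanoi_count(3) + 1) + 1) + 1
= 2 * (2 * (2 * (2 * hanoi_count(2) + 1) + 1) + 1) + 1
= 2 * (2 * (2 * (2 * (2 * hanoi_count(1) + 1) + 1) + 1) + 1) + 1
Now compute bottom-up:
hanoi_count(1) = 1
hanoi_count(2) = 2 * 1 + 1 = 3
hanoi_count(3) = 2 * 3 + 1 = 7
hanoi_count(4) = 2 * 7 + 1 = 15
hanoi_count(5) = 2 * 15 + 1 = 31
hanoi_count(6) = 2 * 31 + 1 = 63
= 63


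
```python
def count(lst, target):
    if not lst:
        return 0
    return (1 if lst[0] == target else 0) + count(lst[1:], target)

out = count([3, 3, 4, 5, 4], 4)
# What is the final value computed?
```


count([3, 3, 4, 5, 4], 4)
lst[0]=3 != 4: 0 + count([3, 4, 5, 4], 4)
lst[0]=3 != 4: 0 + count([4, 5, 4], 4)
lst[0]=4 == 4: 1 + count([5, 4], 4)
lst[0]=5 != 4: 0 + count([4], 4)
lst[0]=4 == 4: 1 + count([], 4)
= 2


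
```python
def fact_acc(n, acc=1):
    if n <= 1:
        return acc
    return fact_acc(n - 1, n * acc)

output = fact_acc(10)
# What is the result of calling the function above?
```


fact_acc(10, 1)
= fact_acc(9, 10 * 1) = fact_acc(9, 10)
= fact_acc(8, 9 * 10) = fact_acc(8, 90)
= fact_acc(7, 8 * 90) = fact_acc(7, 720)
= fact_acc(6, 7 * 720) = fact_acc(6, 5040)
= fact_acc(5, 6 * 5040) = fact_acc(5, 30240)
= fact_acc(4, 5 * 30240) = fact_acc(4, 151200)
= fact_acc(3, 4 * 151200) = fact_acc(3, 604800)
= fact_acc(2, 3 * 604800) = fact_acc(2, 1814400)
= fact_acc(1, 2 * 1814400) = fact_acc(1, 3628800)
n <= 1, return acc = 3628800


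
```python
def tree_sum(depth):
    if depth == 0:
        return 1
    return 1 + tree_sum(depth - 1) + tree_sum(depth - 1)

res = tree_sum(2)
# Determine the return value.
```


tree_sum(2)
= 1 + tree_sum(1) + tree_sum(1)
= 1 + 2 * tree_sum(1)
tree_sum(k) = 2^(k+1) - 1
tree_sum(0) = 1
tree_sum(1) = 3
tree_sum(2) = 7
tree_sum(2) = 2^3 - 1 = 7


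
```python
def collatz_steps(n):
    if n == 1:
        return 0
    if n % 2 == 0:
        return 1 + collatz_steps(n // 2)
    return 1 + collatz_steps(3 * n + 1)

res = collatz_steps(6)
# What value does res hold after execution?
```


collatz_steps(6)
6 is even -> collatz_steps(3)
3 is odd -> 3*3+1 = 10 -> collatz_steps(10)
10 is even -> collatz_steps(5)
5 is odd -> 3*5+1 = 16 -> collatz_steps(16)
16 is even -> collatz_steps(8)
8 is even -> collatz_steps(4)
4 is even -> collatz_steps(2)
2 is even -> collatz_steps(1)
Reached 1 after 8 steps
= 8


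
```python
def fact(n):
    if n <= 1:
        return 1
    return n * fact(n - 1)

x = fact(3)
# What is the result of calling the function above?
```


fact(3)
= 3 * fact(2)
= 3 * 2 * fact(1)
= 3 * 2 * 1
= 6


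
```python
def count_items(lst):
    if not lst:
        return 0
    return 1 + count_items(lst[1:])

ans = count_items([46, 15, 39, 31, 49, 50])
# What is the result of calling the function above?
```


count_items([46, 15, 39, 31, 49, 50])
= 1 + count_items([15, 39, 31, 49, 50])
= 1 + 1 + count_items([39, 31, 49, 50])
= 1 + 1 + 1 + count_items([31, 49, 50])
= 1 + 1 + 1 + 1 + count_items([49, 50])
= 1 + 1 + 1 + 1 + 1 + count_items([50])
= 1 + 1 + 1 + 1 + 1 + 1 + count_items([])
= 1 + 1 + 1 + 1 + 1 + 1 + 0
= 6


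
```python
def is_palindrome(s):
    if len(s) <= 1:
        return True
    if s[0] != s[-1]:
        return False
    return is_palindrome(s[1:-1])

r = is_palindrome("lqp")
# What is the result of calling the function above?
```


is_palindrome("lqp")
"lqp": s[0]='l' != s[-1]='p' -> False
= False


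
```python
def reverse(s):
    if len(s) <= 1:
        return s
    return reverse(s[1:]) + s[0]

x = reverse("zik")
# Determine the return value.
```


reverse("zik")
= reverse("ik") + "z"
= reverse("k") + "i" + "z"
= "k" + "i" + "z"
= "kiz"


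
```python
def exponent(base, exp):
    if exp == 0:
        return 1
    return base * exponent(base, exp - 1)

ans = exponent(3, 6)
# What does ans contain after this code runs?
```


exponent(3, 6)
= 3 * exponent(3, 5)
= 3 * 3 * exponent(3, 4)
= 3 * 3 * 3 * exponent(3, 3)
= 3 * 3 * 3 * 3 * exponent(3, 2)
= 3 * 3 * 3 * 3 * 3 * exponent(3, 1)
= 3 * 3 * 3 * 3 * 3 * 3 * exponent(3, 0)
= 3 * 3 * 3 * 3 * 3 * 3 * 1
= 729


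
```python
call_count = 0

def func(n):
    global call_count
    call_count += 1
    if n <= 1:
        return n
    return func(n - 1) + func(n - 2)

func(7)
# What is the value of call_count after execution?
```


func(7) calls func(6) and func(5); each non-base call branches into two more.
Let C(k) = total number of calls made by func(k), including the call to func(k) itself.
Base cases: C(0) = 1, C(1) = 1
Recurrence: C(k) = 1 + C(k-1) + C(k-2)
  C(2) = 1 + C(1) + C(0) = 1 + 1 + 1 = 3
  C(3) = 1 + C(2) + C(1) = 1 + 3 + 1 = 5
  C(4) = 1 + C(3) + C(2) = 1 + 5 + 3 = 9
  C(5) = 1 + C(4) + C(3) = 1 + 9 + 5 = 15
  C(6) = 1 + C(5) + C(4) = 1 + 15 + 9 = 25
  C(7) = 1 + C(6) + C(5) = 1 + 25 + 15 = 41
Total calls = C(7) = 41


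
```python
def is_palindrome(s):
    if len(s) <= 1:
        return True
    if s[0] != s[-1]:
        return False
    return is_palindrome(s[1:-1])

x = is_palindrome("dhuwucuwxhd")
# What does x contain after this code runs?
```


is_palindrome("dhuwucuwxhd")
"dhuwucuwxhd": s[0]='d' == s[-1]='d' -> is_palindrome("huwucuwxh")
"huwucuwxh": s[0]='h' == s[-1]='h' -> is_palindrome("uwucuwx")
"uwucuwx": s[0]='u' != s[-1]='x' -> False
= False


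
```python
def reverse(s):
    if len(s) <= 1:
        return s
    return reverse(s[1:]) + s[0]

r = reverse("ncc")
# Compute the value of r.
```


reverse("ncc")
= reverse("cc") + "n"
= reverse("c") + "c" + "n"
= "c" + "c" + "n"
= "ccn"


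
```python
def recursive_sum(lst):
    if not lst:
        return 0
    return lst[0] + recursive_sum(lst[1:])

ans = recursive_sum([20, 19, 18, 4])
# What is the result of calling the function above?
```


recursive_sum([20, 19, 18, 4])
= 20 + recursive_sum([19, 18, 4])
= 20 + 19 + recursive_sum([18, 4])
= 20 + 19 + 18 + recursive_sum([4])
= 20 + 19 + 18 + 4 + recursive_sum([])
= 20 + 19 + 18 + 4 + 0
= 61


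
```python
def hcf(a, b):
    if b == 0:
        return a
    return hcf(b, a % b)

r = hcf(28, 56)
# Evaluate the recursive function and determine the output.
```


hcf(28, 56)
= hcf(56, 28 % 56) = hcf(56, 28)
= hcf(28, 56 % 28) = hcf(28, 0)
b == 0, return a = 28


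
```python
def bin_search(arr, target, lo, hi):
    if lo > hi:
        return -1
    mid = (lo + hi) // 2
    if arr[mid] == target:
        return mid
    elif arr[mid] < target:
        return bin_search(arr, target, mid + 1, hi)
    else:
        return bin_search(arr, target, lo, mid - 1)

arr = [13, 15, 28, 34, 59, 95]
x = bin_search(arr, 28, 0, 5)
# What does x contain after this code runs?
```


bin_search(arr, 28, 0, 5)
lo=0, hi=5, mid=2, arr[mid]=28
arr[2] == 28, found at index 2
= 2


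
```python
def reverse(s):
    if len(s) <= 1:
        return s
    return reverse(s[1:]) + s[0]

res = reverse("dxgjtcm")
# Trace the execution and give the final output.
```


reverse("dxgjtcm")
= reverse("xgjtcm") + "d"
= reverse("gjtcm") + "x" + "d"
= reverse("jtcm") + "g" + "x" + "d"
= reverse("tcm") + "j" + "g" + "x" + "d"
= reverse("cm") + "t" + "j" + "g" + "x" + "d"
= reverse("m") + "c" + "t" + "j" + "g" + "x" + "d"
= "m" + "c" + "t" + "j" + "g" + "x" + "d"
= "mctjgxd"


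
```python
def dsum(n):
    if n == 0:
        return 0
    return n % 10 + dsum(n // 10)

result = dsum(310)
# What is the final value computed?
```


dsum(310)
= 0 + dsum(31)
= 0 + 1 + dsum(3)
= 0 + 1 + 3 + dsum(0)
= 0 + 1 + 3 + 0
= 4


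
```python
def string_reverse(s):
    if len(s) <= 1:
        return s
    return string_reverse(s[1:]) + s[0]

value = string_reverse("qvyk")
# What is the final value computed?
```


string_reverse("qvyk")
= string_reverse("vyk") + "q"
= string_reverse("yk") + "v" + "q"
= string_reverse("k") + "y" + "v" + "q"
= "k" + "y" + "v" + "q"
= "kyvq"


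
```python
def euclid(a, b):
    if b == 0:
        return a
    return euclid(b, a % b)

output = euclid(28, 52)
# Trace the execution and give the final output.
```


euclid(28, 52)
= euclid(52, 28 % 52) = euclid(52, 28)
= euclid(28, 52 % 28) = euclid(28, 24)
= euclid(24, 28 % 24) = euclid(24, 4)
= euclid(4, 24 % 4) = euclid(4, 0)
b == 0, return a = 4


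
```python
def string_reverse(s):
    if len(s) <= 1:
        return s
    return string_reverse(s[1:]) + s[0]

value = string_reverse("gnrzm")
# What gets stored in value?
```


string_reverse("gnrzm")
= string_reverse("nrzm") + "g"
= string_reverse("rzm") + "n" + "g"
= string_reverse("zm") + "r" + "n" + "g"
= string_reverse("m") + "z" + "r" + "n" + "g"
= "m" + "z" + "r" + "n" + "g"
= "mzrng"


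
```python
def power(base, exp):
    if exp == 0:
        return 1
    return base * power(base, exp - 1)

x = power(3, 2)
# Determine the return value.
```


power(3, 2)
= 3 * power(3, 1)
= 3 * 3 * power(3, 0)
= 3 * 3 * 1
= 9


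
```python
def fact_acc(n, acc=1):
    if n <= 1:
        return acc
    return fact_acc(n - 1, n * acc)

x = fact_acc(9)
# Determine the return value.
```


fact_acc(9, 1)
= fact_acc(8, 9 * 1) = fact_acc(8, 9)
= fact_acc(7, 8 * 9) = fact_acc(7, 72)
= fact_acc(6, 7 * 72) = fact_acc(6, 504)
= fact_acc(5, 6 * 504) = fact_acc(5, 3024)
= fact_acc(4, 5 * 3024) = fact_acc(4, 15120)
= fact_acc(3, 4 * 15120) = fact_acc(3, 60480)
= fact_acc(2, 3 * 60480) = fact_acc(2, 181440)
= fact_acc(1, 2 * 181440) = fact_acc(1, 362880)
n <= 1, return acc = 362880


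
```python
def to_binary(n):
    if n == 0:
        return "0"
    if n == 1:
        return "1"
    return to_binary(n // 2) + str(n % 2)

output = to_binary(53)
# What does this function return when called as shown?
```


to_binary(53)
= to_binary(26) + "1"
= to_binary(13) + "0" + "1"
= to_binary(6) + "1" + "0" + "1"
= to_binary(3) + "0" + "1" + "0" + "1"
= to_binary(1) + "1" + "0" + "1" + "0" + "1"
= "1" + "1" + "0" + "1" + "0" + "1"
= "110101"


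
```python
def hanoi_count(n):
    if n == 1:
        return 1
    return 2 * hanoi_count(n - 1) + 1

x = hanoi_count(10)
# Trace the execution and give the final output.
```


hanoi_count(10)
= 2 * hanoi_count(9) + 1
= 2 * (2 * hanoi_count(8) + 1) + 1
= 2 * (2 * (2 * hanoi_count(7) + 1) + 1) + 1
= 2 * (2 * (2 * (2 * hanoi_count(6) + 1) + 1) + 1) + 1
= 2 * (2 * (2 * (2 * (2 * hanoi_count(5) + 1) + 1) + 1) + 1) + 1
= 2 * (2 * (2 * (2 * (2 * (2 * hanoi_count(4) + 1) + 1) + 1) + 1) + 1) + 1
= 2 * (2 * (2 * (2 * (2 * (2 * (2 * hanoi_count(3) + 1) + 1) + 1) + 1) + 1) + 1) + 1
= 2 * (2 * (2 * (2 * (2 * (2 * (2 * (2 * hanoi_count(2) + 1) + 1) + 1) + 1) + 1) + 1) + 1) + 1
= 2 * (2 * (2 * (2 * (2 * (2 * (2 * (2 * (2 * hanoi_count(1) + 1) + 1) + 1) + 1) + 1) + 1) + 1) + 1) + 1
Now compute bottom-up:
hanoi_count(1) = 1
hanoi_count(2) = 2 * 1 + 1 = 3
hanoi_count(3) = 2 * 3 + 1 = 7
hanoi_count(4) = 2 * 7 + 1 = 15
hanoi_count(5) = 2 * 15 + 1 = 31
hanoi_count(6) = 2 * 31 + 1 = 63
hanoi_count(7) = 2 * 63 + 1 = 127
hanoi_count(8) = 2 * 127 + 1 = 255
hanoi_count(9) = 2 * 255 + 1 = 511
hanoi_count(10) = 2 * 511 + 1 = 1023
= 1023


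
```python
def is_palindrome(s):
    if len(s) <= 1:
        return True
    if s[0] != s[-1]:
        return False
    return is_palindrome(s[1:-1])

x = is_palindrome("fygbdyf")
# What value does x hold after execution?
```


is_palindrome("fygbdyf")
"fygbdyf": s[0]='f' == s[-1]='f' -> is_palindrome("ygbdy")
"ygbdy": s[0]='y' == s[-1]='y' -> is_palindrome("gbd")
"gbd": s[0]='g' != s[-1]='d' -> False
= False


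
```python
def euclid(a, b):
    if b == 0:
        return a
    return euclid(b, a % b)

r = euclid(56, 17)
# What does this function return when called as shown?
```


euclid(56, 17)
= euclid(17, 56 % 17) = euclid(17, 5)
= euclid(5, 17 % 5) = euclid(5, 2)
= euclid(2, 5 % 2) = euclid(2, 1)
= euclid(1, 2 % 1) = euclid(1, 0)
b == 0, return a = 1


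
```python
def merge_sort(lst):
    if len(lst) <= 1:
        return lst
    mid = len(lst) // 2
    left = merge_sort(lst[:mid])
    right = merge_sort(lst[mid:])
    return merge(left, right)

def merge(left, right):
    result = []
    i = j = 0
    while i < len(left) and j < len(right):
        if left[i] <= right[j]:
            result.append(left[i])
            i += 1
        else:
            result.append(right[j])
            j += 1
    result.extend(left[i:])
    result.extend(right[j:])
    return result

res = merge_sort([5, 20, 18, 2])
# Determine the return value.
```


merge_sort([5, 20, 18, 2])
Split into [5, 20] and [18, 2]
Left sorted: [5, 20]
Right sorted: [2, 18]
Merge [5, 20] and [2, 18]
= [2, 5, 18, 20]


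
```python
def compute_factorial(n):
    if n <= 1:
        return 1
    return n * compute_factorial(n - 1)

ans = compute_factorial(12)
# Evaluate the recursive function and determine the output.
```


compute_factorial(12)
= 12 * compute_factorial(11)
= 12 * 11 * compute_factorial(10)
= 12 * 11 * 10 * compute_factorial(9)
= 12 * 11 * 10 * 9 * compute_factorial(8)
= 12 * 11 * 10 * 9 * 8 * compute_factorial(7)
= 12 * 11 * 10 * 9 * 8 * 7 * compute_factorial(6)
= 12 * 11 * 10 * 9 * 8 * 7 * 6 * compute_factorial(5)
= 12 * 11 * 10 * 9 * 8 * 7 * 6 * 5 * compute_factorial(4)
= 12 * 11 * 10 * 9 * 8 * 7 * 6 * 5 * 4 * compute_factorial(3)
= 12 * 11 * 10 * 9 * 8 * 7 * 6 * 5 * 4 * 3 * compute_factorial(2)
= 12 * 11 * 10 * 9 * 8 * 7 * 6 * 5 * 4 * 3 * 2 * compute_factorial(1)
= 12 * 11 * 10 * 9 * 8 * 7 * 6 * 5 * 4 * 3 * 2 * 1
= 479001600


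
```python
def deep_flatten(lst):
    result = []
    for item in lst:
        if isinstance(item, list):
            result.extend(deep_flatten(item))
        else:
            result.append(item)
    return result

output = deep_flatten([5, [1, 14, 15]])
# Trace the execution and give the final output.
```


deep_flatten([5, [1, 14, 15]])
Processing each element:
  5 is not a list -> append 5
  [1, 14, 15] is a list -> deep_flatten recursively -> [1, 14, 15]
= [5, 1, 14, 15]


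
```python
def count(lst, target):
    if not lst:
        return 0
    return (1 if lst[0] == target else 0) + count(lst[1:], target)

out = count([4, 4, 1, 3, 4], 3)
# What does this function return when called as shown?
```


count([4, 4, 1, 3, 4], 3)
lst[0]=4 != 3: 0 + count([4, 1, 3, 4], 3)
lst[0]=4 != 3: 0 + count([1, 3, 4], 3)
lst[0]=1 != 3: 0 + count([3, 4], 3)
lst[0]=3 == 3: 1 + count([4], 3)
lst[0]=4 != 3: 0 + count([], 3)
= 1


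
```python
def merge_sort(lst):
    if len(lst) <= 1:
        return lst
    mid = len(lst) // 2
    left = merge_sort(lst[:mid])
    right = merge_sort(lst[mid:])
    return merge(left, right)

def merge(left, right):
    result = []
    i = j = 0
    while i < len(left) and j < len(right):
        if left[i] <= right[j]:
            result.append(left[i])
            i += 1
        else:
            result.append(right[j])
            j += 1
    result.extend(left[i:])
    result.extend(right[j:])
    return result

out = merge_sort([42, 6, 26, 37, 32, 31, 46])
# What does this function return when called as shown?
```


merge_sort([42, 6, 26, 37, 32, 31, 46])
Split into [42, 6, 26] and [37, 32, 31, 46]
Left sorted: [6, 26, 42]
Right sorted: [31, 32, 37, 46]
Merge [6, 26, 42] and [31, 32, 37, 46]
= [6, 26, 31, 32, 37, 42, 46]


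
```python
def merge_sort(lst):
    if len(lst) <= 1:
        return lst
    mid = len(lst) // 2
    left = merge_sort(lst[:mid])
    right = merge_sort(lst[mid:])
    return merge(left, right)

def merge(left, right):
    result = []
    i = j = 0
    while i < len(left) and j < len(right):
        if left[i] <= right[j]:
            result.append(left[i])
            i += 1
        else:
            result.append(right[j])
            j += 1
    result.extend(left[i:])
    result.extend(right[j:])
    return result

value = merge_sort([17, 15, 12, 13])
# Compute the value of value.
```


merge_sort([17, 15, 12, 13])
Split into [17, 15] and [12, 13]
Left sorted: [15, 17]
Right sorted: [12, 13]
Merge [15, 17] and [12, 13]
= [12, 13, 15, 17]


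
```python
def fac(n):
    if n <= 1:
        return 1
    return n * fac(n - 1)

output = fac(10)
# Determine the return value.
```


fac(10)
= 10 * fac(9)
= 10 * 9 * fac(8)
= 10 * 9 * 8 * fac(7)
= 10 * 9 * 8 * 7 * fac(6)
= 10 * 9 * 8 * 7 * 6 * fac(5)
= 10 * 9 * 8 * 7 * 6 * 5 * fac(4)
= 10 * 9 * 8 * 7 * 6 * 5 * 4 * fac(3)
= 10 * 9 * 8 * 7 * 6 * 5 * 4 * 3 * fac(2)
= 10 * 9 * 8 * 7 * 6 * 5 * 4 * 3 * 2 * fac(1)
= 10 * 9 * 8 * 7 * 6 * 5 * 4 * 3 * 2 * 1
= 3628800


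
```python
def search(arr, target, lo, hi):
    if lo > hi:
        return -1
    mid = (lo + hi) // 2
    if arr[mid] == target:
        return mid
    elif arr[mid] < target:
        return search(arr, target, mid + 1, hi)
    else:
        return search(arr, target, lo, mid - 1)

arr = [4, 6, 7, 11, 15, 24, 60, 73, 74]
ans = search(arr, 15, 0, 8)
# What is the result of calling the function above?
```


search(arr, 15, 0, 8)
lo=0, hi=8, mid=4, arr[mid]=15
arr[4] == 15, found at index 4
= 4


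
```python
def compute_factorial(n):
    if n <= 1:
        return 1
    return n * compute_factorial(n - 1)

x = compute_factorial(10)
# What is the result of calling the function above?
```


compute_factorial(10)
= 10 * compute_factorial(9)
= 10 * 9 * compute_factorial(8)
= 10 * 9 * 8 * compute_factorial(7)
= 10 * 9 * 8 * 7 * compute_factorial(6)
= 10 * 9 * 8 * 7 * 6 * compute_factorial(5)
= 10 * 9 * 8 * 7 * 6 * 5 * compute_factorial(4)
= 10 * 9 * 8 * 7 * 6 * 5 * 4 * compute_factorial(3)
= 10 * 9 * 8 * 7 * 6 * 5 * 4 * 3 * compute_factorial(2)
= 10 * 9 * 8 * 7 * 6 * 5 * 4 * 3 * 2 * compute_factorial(1)
= 10 * 9 * 8 * 7 * 6 * 5 * 4 * 3 * 2 * 1
= 3628800


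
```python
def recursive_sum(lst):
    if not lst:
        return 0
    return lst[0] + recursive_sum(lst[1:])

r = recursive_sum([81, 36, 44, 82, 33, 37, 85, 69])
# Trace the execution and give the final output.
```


recursive_sum([81, 36, 44, 82, 33, 37, 85, 69])
= 81 + recursive_sum([36, 44, 82, 33, 37, 85, 69])
= 81 + 36 + recursive_sum([44, 82, 33, 37, 85, 69])
= 81 + 36 + 44 + recursive_sum([82, 33, 37, 85, 69])
= 81 + 36 + 44 + 82 + recursive_sum([33, 37, 85, 69])
= 81 + 36 + 44 + 82 + 33 + recursive_sum([37, 85, 69])
= 81 + 36 + 44 + 82 + 33 + 37 + recursive_sum([85, 69])
= 81 + 36 + 44 + 82 + 33 + 37 + 85 + recursive_sum([69])
= 81 + 36 + 44 + 82 + 33 + 37 + 85 + 69 + recursive_sum([])
= 81 + 36 + 44 + 82 + 33 + 37 + 85 + 69 + 0
= 467


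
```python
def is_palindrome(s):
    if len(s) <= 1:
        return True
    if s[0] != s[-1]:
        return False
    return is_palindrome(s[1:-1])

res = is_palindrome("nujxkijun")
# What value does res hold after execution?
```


is_palindrome("nujxkijun")
"nujxkijun": s[0]='n' == s[-1]='n' -> is_palindrome("ujxkiju")
"ujxkiju": s[0]='u' == s[-1]='u' -> is_palindrome("jxkij")
"jxkij": s[0]='j' == s[-1]='j' -> is_palindrome("xki")
"xki": s[0]='x' != s[-1]='i' -> False
= False


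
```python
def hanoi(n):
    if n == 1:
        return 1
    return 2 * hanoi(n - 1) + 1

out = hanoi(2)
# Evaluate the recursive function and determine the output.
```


hanoi(2)
= 2 * hanoi(1) + 1
Now compute bottom-up:
hanoi(1) = 1
hanoi(2) = 2 * 1 + 1 = 3
= 3


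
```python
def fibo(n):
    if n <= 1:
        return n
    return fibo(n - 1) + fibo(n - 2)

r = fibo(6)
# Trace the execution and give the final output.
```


fibo(6)
= fibo(5) + fibo(4)
= (fibo(4) + fibo(3)) + fibo(4)
Computing bottom-up: fibo(0)=0, fibo(1)=1, fibo(2)=1, fibo(3)=2, fibo(4)=3, fibo(5)=5, fibo(6)=8
= 8


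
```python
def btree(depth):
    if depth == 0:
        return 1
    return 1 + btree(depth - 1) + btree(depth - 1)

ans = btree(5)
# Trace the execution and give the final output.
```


btree(5)
= 1 + btree(4) + btree(4)
= 1 + 2 * btree(4)
btree(k) = 2^(k+1) - 1
btree(0) = 1
btree(1) = 3
btree(2) = 7
btree(3) = 15
btree(4) = 31
btree(5) = 2^6 - 1 = 63


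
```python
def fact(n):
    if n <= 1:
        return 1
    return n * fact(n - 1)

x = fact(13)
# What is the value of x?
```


fact(13)
= 13 * fact(12)
= 13 * 12 * fact(11)
= 13 * 12 * 11 * fact(10)
= 13 * 12 * 11 * 10 * fact(9)
= 13 * 12 * 11 * 10 * 9 * fact(8)
= 13 * 12 * 11 * 10 * 9 * 8 * fact(7)
= 13 * 12 * 11 * 10 * 9 * 8 * 7 * fact(6)
= 13 * 12 * 11 * 10 * 9 * 8 * 7 * 6 * fact(5)
= 13 * 12 * 11 * 10 * 9 * 8 * 7 * 6 * 5 * fact(4)
= 13 * 12 * 11 * 10 * 9 * 8 * 7 * 6 * 5 * 4 * fact(3)
= 13 * 12 * 11 * 10 * 9 * 8 * 7 * 6 * 5 * 4 * 3 * fact(2)
= 13 * 12 * 11 * 10 * 9 * 8 * 7 * 6 * 5 * 4 * 3 * 2 * fact(1)
= 13 * 12 * 11 * 10 * 9 * 8 * 7 * 6 * 5 * 4 * 3 * 2 * 1
= 6227020800


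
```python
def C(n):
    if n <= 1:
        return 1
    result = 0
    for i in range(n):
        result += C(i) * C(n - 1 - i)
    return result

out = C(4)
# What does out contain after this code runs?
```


C(4)
= sum of C(i) * C(4-1-i) for i in 0..3
First compute sub-values bottom-up:
  C(0) = 1, C(1) = 1
  C(2) = 1*1 + 1*1 = 2
  C(3) = 1*2 + 1*1 + 2*1 = 5
Now C(4):
  C(0)*C(3) = 1*5 = 5
  C(1)*C(2) = 1*2 = 2
  C(2)*C(1) = 2*1 = 2
  C(3)*C(0) = 5*1 = 5
= 5 + 2 + 2 + 5
= 14


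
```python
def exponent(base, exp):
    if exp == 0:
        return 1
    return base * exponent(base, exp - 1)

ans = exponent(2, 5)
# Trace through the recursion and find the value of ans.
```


exponent(2, 5)
= 2 * exponent(2, 4)
= 2 * 2 * exponent(2, 3)
= 2 * 2 * 2 * exponent(2, 2)
= 2 * 2 * 2 * 2 * exponent(2, 1)
= 2 * 2 * 2 * 2 * 2 * exponent(2, 0)
= 2 * 2 * 2 * 2 * 2 * 1
= 32


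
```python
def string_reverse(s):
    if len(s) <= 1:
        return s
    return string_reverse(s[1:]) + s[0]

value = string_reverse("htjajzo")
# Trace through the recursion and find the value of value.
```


string_reverse("htjajzo")
= string_reverse("tjajzo") + "h"
= string_reverse("jajzo") + "t" + "h"
= string_reverse("ajzo") + "j" + "t" + "h"
= string_reverse("jzo") + "a" + "j" + "t" + "h"
= string_reverse("zo") + "j" + "a" + "j" + "t" + "h"
= string_reverse("o") + "z" + "j" + "a" + "j" + "t" + "h"
= "o" + "z" + "j" + "a" + "j" + "t" + "h"
= "ozjajth"


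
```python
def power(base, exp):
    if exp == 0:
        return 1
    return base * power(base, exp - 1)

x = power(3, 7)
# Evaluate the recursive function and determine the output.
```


power(3, 7)
= 3 * power(3, 6)
= 3 * 3 * power(3, 5)
= 3 * 3 * 3 * power(3, 4)
= 3 * 3 * 3 * 3 * power(3, 3)
= 3 * 3 * 3 * 3 * 3 * power(3, 2)
= 3 * 3 * 3 * 3 * 3 * 3 * power(3, 1)
= 3 * 3 * 3 * 3 * 3 * 3 * 3 * power(3, 0)
= 3 * 3 * 3 * 3 * 3 * 3 * 3 * 1
= 2187


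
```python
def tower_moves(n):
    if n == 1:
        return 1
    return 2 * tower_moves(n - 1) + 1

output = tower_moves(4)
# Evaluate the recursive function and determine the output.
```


tower_moves(4)
= 2 * tower_moves(3) + 1
= 2 * (2 * tower_moves(2) + 1) + 1
= 2 * (2 * (2 * tower_moves(1) + 1) + 1) + 1
Now compute bottom-up:
tower_moves(1) = 1
tower_moves(2) = 2 * 1 + 1 = 3
tower_moves(3) = 2 * 3 + 1 = 7
tower_moves(4) = 2 * 7 + 1 = 15
= 15


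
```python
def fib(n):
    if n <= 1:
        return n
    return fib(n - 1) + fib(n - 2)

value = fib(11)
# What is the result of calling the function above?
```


fib(11)
= fib(10) + fib(9)
= (fib(9) + fib(8)) + fib(9)
Computing bottom-up: fib(0)=0, fib(1)=1, fib(2)=1, fib(3)=2, fib(4)=3, fib(5)=5, fib(6)=8, fib(7)=13, fib(8)=21, fib(9)=34, fib(10)=55, fib(11)=89
= 89


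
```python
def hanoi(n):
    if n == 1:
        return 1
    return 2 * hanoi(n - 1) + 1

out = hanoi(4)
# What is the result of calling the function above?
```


hanoi(4)
= 2 * hanoi(3) + 1
= 2 * (2 * hanoi(2) + 1) + 1
= 2 * (2 * (2 * hanoi(1) + 1) + 1) + 1
Now compute bottom-up:
hanoi(1) = 1
hanoi(2) = 2 * 1 + 1 = 3
hanoi(3) = 2 * 3 + 1 = 7
hanoi(4) = 2 * 7 + 1 = 15
= 15


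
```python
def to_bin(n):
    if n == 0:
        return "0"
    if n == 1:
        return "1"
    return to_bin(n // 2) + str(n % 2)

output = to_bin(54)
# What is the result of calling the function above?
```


to_bin(54)
= to_bin(27) + "0"
= to_bin(13) + "1" + "0"
= to_bin(6) + "1" + "1" + "0"
= to_bin(3) + "0" + "1" + "1" + "0"
= to_bin(1) + "1" + "0" + "1" + "1" + "0"
= "1" + "1" + "0" + "1" + "1" + "0"
= "110110"


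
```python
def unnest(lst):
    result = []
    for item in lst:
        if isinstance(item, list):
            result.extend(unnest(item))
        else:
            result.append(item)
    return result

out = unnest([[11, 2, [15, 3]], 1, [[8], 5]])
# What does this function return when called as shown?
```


unnest([[11, 2, [15, 3]], 1, [[8], 5]])
Processing each element:
  [11, 2, [15, 3]] is a list -> unnest recursively -> [11, 2, 15, 3]
  1 is not a list -> append 1
  [[8], 5] is a list -> unnest recursively -> [8, 5]
= [11, 2, 15, 3, 1, 8, 5]


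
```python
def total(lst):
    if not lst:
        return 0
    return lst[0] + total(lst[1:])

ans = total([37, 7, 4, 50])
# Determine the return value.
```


total([37, 7, 4, 50])
= 37 + total([7, 4, 50])
= 37 + 7 + total([4, 50])
= 37 + 7 + 4 + total([50])
= 37 + 7 + 4 + 50 + total([])
= 37 + 7 + 4 + 50 + 0
= 98


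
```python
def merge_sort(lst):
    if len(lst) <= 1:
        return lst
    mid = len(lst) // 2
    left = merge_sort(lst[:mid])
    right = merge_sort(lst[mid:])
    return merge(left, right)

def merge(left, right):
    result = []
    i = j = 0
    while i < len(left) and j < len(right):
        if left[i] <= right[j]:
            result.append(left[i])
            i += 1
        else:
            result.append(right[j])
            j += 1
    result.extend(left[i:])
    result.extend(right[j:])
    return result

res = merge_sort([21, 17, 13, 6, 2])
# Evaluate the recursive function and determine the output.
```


merge_sort([21, 17, 13, 6, 2])
Split into [21, 17] and [13, 6, 2]
Left sorted: [17, 21]
Right sorted: [2, 6, 13]
Merge [17, 21] and [2, 6, 13]
= [2, 6, 13, 17, 21]


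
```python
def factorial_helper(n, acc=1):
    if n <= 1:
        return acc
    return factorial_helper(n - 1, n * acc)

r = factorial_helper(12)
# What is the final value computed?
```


factorial_helper(12, 1)
= factorial_helper(11, 12 * 1) = factorial_helper(11, 12)
= factorial_helper(10, 11 * 12) = factorial_helper(10, 132)
= factorial_helper(9, 10 * 132) = factorial_helper(9, 1320)
= factorial_helper(8, 9 * 1320) = factorial_helper(8, 11880)
= factorial_helper(7, 8 * 11880) = factorial_helper(7, 95040)
= factorial_helper(6, 7 * 95040) = factorial_helper(6, 665280)
= factorial_helper(5, 6 * 665280) = factorial_helper(5, 3991680)
= factorial_helper(4, 5 * 3991680) = factorial_helper(4, 19958400)
= factorial_helper(3, 4 * 19958400) = factorial_helper(3, 79833600)
= factorial_helper(2, 3 * 79833600) = factorial_helper(2, 239500800)
= factorial_helper(1, 2 * 239500800) = factorial_helper(1, 479001600)
n <= 1, return acc = 479001600


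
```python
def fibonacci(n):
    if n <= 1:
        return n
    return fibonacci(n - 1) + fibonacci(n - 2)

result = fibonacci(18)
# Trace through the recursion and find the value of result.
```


fibonacci(18)
= fibonacci(17) + fibonacci(16)
= (fibonacci(16) + fibonacci(15)) + fibonacci(16)
Computing bottom-up: fibonacci(0)=0, fibonacci(1)=1, fibonacci(2)=1, fibonacci(3)=2, fibonacci(4)=3, fibonacci(5)=5, fibonacci(6)=8, fibonacci(7)=13, fibonacci(8)=21, fibonacci(9)=34, fibonacci(10)=55, fibonacci(11)=89, fibonacci(12)=144, fibonacci(13)=233, fibonacci(14)=377, fibonacci(15)=610, fibonacci(16)=987, fibonacci(17)=1597, fibonacci(18)=2584
= 2584


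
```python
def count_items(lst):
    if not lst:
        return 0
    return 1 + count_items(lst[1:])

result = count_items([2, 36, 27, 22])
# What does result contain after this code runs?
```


count_items([2, 36, 27, 22])
= 1 + count_items([36, 27, 22])
= 1 + 1 + count_items([27, 22])
= 1 + 1 + 1 + count_items([22])
= 1 + 1 + 1 + 1 + count_items([])
= 1 + 1 + 1 + 1 + 0
= 4


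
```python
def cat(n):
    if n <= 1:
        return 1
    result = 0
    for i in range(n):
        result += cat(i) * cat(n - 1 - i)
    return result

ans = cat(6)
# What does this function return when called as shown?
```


cat(6)
= sum of cat(i) * cat(6-1-i) for i in 0..5
First compute sub-values bottom-up:
  cat(0) = 1, cat(1) = 1
  cat(2) = 1*1 + 1*1 = 2
  cat(3) = 1*2 + 1*1 + 2*1 = 5
  cat(4) = 1*5 + 1*2 + 2*1 + 5*1 = 14
  cat(5) = 1*14 + 1*5 + 2*2 + 5*1 + 14*1 = 42
Now cat(6):
  cat(0)*cat(5) = 1*42 = 42
  cat(1)*cat(4) = 1*14 = 14
  cat(2)*cat(3) = 2*5 = 10
  cat(3)*cat(2) = 5*2 = 10
  cat(4)*cat(1) = 14*1 = 14
  cat(5)*cat(0) = 42*1 = 42
= 42 + 14 + 10 + 10 + 14 + 42
= 132


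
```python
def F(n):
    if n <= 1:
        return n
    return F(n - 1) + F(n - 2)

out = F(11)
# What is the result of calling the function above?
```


F(11)
= F(10) + F(9)
= (F(9) + F(8)) + F(9)
Computing bottom-up: F(0)=0, F(1)=1, F(2)=1, F(3)=2, F(4)=3, F(5)=5, F(6)=8, F(7)=13, F(8)=21, F(9)=34, F(10)=55, F(11)=89
= 89


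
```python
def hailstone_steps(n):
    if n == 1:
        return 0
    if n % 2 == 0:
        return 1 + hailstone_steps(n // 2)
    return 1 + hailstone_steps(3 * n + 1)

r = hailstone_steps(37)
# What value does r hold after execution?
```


hailstone_steps(37)
37 is odd -> 3*37+1 = 112 -> hailstone_steps(112)
112 is even -> hailstone_steps(56)
56 is even -> hailstone_steps(28)
28 is even -> hailstone_steps(14)
14 is even -> hailstone_steps(7)
7 is odd -> 3*7+1 = 22 -> hailstone_steps(22)
22 is even -> hailstone_steps(11)
11 is odd -> 3*11+1 = 34 -> hailstone_steps(34)
34 is even -> hailstone_steps(17)
17 is odd -> 3*17+1 = 52 -> hailstone_steps(52)
52 is even -> hailstone_steps(26)
26 is even -> hailstone_steps(13)
13 is odd -> 3*13+1 = 40 -> hailstone_steps(40)
40 is even -> hailstone_steps(20)
20 is even -> hailstone_steps(10)
10 is even -> hailstone_steps(5)
5 is odd -> 3*5+1 = 16 -> hailstone_steps(16)
16 is even -> hailstone_steps(8)
8 is even -> hailstone_steps(4)
4 is even -> hailstone_steps(2)
2 is even -> hailstone_steps(1)
Reached 1 after 21 steps
= 21


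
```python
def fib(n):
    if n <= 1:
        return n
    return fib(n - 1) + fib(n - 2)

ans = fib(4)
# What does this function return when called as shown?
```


fib(4)
= fib(3) + fib(2)
= (fib(2) + fib(1)) + fib(2)
Computing bottom-up: fib(0)=0, fib(1)=1, fib(2)=1, fib(3)=2, fib(4)=3
= 3


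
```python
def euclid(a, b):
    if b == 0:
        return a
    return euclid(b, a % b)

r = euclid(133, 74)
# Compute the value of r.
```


euclid(133, 74)
= euclid(74, 133 % 74) = euclid(74, 59)
= euclid(59, 74 % 59) = euclid(59, 15)
= euclid(15, 59 % 15) = euclid(15, 14)
= euclid(14, 15 % 14) = euclid(14, 1)
= euclid(1, 14 % 1) = euclid(1, 0)
b == 0, return a = 1


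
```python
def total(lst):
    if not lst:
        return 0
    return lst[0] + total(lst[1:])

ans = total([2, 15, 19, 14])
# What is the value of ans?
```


total([2, 15, 19, 14])
= 2 + total([15, 19, 14])
= 2 + 15 + total([19, 14])
= 2 + 15 + 19 + total([14])
= 2 + 15 + 19 + 14 + total([])
= 2 + 15 + 19 + 14 + 0
= 50


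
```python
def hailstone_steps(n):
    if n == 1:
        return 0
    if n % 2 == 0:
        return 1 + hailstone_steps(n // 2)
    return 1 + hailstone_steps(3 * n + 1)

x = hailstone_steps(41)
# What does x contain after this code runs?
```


hailstone_steps(41)
41 is odd -> 3*41+1 = 124 -> hailstone_steps(124)
124 is even -> hailstone_steps(62)
62 is even -> hailstone_steps(31)
31 is odd -> 3*31+1 = 94 -> hailstone_steps(94)
94 is even -> hailstone_steps(47)
47 is odd -> 3*47+1 = 142 -> hailstone_steps(142)
142 is even -> hailstone_steps(71)
71 is odd -> 3*71+1 = 214 -> hailstone_steps(214)
214 is even -> hailstone_steps(107)
107 is odd -> 3*107+1 = 322 -> hailstone_steps(322)
322 is even -> hailstone_steps(161)
161 is odd -> 3*161+1 = 484 -> hailstone_steps(484)
484 is even -> hailstone_steps(242)
242 is even -> hailstone_steps(121)
121 is odd -> 3*121+1 = 364 -> hailstone_steps(364)
364 is even -> hailstone_steps(182)
182 is even -> hailstone_steps(91)
91 is odd -> 3*91+1 = 274 -> hailstone_steps(274)
274 is even -> hailstone_steps(137)
137 is odd -> 3*137+1 = 412 -> hailstone_steps(412)
412 is even -> hailstone_steps(206)
206 is even -> hailstone_steps(103)
103 is odd -> 3*103+1 = 310 -> hailstone_steps(310)
310 is even -> hailstone_steps(155)
155 is odd -> 3*155+1 = 466 -> hailstone_steps(466)
466 is even -> hailstone_steps(233)
233 is odd -> 3*233+1 = 700 -> hailstone_steps(700)
700 is even -> hailstone_steps(350)
350 is even -> hailstone_steps(175)
175 is odd -> 3*175+1 = 526 -> hailstone_steps(526)
526 is even -> hailstone_steps(263)
263 is odd -> 3*263+1 = 790 -> hailstone_steps(790)
790 is even -> hailstone_steps(395)
395 is odd -> 3*395+1 = 1186 -> hailstone_steps(1186)
1186 is even -> hailstone_steps(593)
593 is odd -> 3*593+1 = 1780 -> hailstone_steps(1780)
1780 is even -> hailstone_steps(890)
890 is even -> hailstone_steps(445)
445 is odd -> 3*445+1 = 1336 -> hailstone_steps(1336)
1336 is even -> hailstone_steps(668)
668 is even -> hailstone_steps(334)
334 is even -> hailstone_steps(167)
167 is odd -> 3*167+1 = 502 -> hailstone_steps(502)
502 is even -> hailstone_steps(251)
251 is odd -> 3*251+1 = 754 -> hailstone_steps(754)
754 is even -> hailstone_steps(377)
377 is odd -> 3*377+1 = 1132 -> hailstone_steps(1132)
1132 is even -> hailstone_steps(566)
566 is even -> hailstone_steps(283)
283 is odd -> 3*283+1 = 850 -> hailstone_steps(850)
850 is even -> hailstone_steps(425)
425 is odd -> 3*425+1 = 1276 -> hailstone_steps(1276)
1276 is even -> hailstone_steps(638)
638 is even -> hailstone_steps(319)
319 is odd -> 3*319+1 = 958 -> hailstone_steps(958)
958 is even -> hailstone_steps(479)
479 is odd -> 3*479+1 = 1438 -> hailstone_steps(1438)
1438 is even -> hailstone_steps(719)
719 is odd -> 3*719+1 = 2158 -> hailstone_steps(2158)
2158 is even -> hailstone_steps(1079)
1079 is odd -> 3*1079+1 = 3238 -> hailstone_steps(3238)
3238 is even -> hailstone_steps(1619)
1619 is odd -> 3*1619+1 = 4858 -> hailstone_steps(4858)
4858 is even -> hailstone_steps(2429)
2429 is odd -> 3*2429+1 = 7288 -> hailstone_steps(7288)
7288 is even -> hailstone_steps(3644)
3644 is even -> hailstone_steps(1822)
1822 is even -> hailstone_steps(911)
911 is odd -> 3*911+1 = 2734 -> hailstone_steps(2734)
2734 is even -> hailstone_steps(1367)
1367 is odd -> 3*1367+1 = 4102 -> hailstone_steps(4102)
4102 is even -> hailstone_steps(2051)
2051 is odd -> 3*2051+1 = 6154 -> hailstone_steps(6154)
6154 is even -> hailstone_steps(3077)
3077 is odd -> 3*3077+1 = 9232 -> hailstone_steps(9232)
9232 is even -> hailstone_steps(4616)
4616 is even -> hailstone_steps(2308)
2308 is even -> hailstone_steps(1154)
1154 is even -> hailstone_steps(577)
577 is odd -> 3*577+1 = 1732 -> hailstone_steps(1732)
1732 is even -> hailstone_steps(866)
866 is even -> hailstone_steps(433)
433 is odd -> 3*433+1 = 1300 -> hailstone_steps(1300)
1300 is even -> hailstone_steps(650)
650 is even -> hailstone_steps(325)
325 is odd -> 3*325+1 = 976 -> hailstone_steps(976)
976 is even -> hailstone_steps(488)
488 is even -> hailstone_steps(244)
244 is even -> hailstone_steps(122)
122 is even -> hailstone_steps(61)
61 is odd -> 3*61+1 = 184 -> hailstone_steps(184)
184 is even -> hailstone_steps(92)
92 is even -> hailstone_steps(46)
46 is even -> hailstone_steps(23)
23 is odd -> 3*23+1 = 70 -> hailstone_steps(70)
70 is even -> hailstone_steps(35)
35 is odd -> 3*35+1 = 106 -> hailstone_steps(106)
106 is even -> hailstone_steps(53)
53 is odd -> 3*53+1 = 160 -> hailstone_steps(160)
160 is even -> hailstone_steps(80)
80 is even -> hailstone_steps(40)
40 is even -> hailstone_steps(20)
20 is even -> hailstone_steps(10)
10 is even -> hailstone_steps(5)
5 is odd -> 3*5+1 = 16 -> hailstone_steps(16)
16 is even -> hailstone_steps(8)
8 is even -> hailstone_steps(4)
4 is even -> hailstone_steps(2)
2 is even -> hailstone_steps(1)
Reached 1 after 109 steps
= 109


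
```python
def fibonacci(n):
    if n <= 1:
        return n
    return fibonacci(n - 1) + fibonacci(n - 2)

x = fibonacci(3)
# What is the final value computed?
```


fibonacci(3)
= fibonacci(2) + fibonacci(1)
Computing bottom-up: fibonacci(0)=0, fibonacci(1)=1, fibonacci(2)=1, fibonacci(3)=2
= 2


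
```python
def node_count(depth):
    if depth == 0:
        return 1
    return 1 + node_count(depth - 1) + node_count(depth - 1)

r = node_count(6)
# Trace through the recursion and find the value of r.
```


node_count(6)
= 1 + node_count(5) + node_count(5)
= 1 + 2 * node_count(5)
node_count(k) = 2^(k+1) - 1
node_count(0) = 1
node_count(1) = 3
node_count(2) = 7
node_count(3) = 15
node_count(4) = 31
node_count(6) = 2^7 - 1 = 127


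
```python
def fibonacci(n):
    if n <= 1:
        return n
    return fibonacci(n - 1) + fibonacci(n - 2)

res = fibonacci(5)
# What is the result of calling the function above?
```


fibonacci(5)
= fibonacci(4) + fibonacci(3)
= (fibonacci(3) + fibonacci(2)) + fibonacci(3)
Computing bottom-up: fibonacci(0)=0, fibonacci(1)=1, fibonacci(2)=1, fibonacci(3)=2, fibonacci(4)=3, fibonacci(5)=5
= 5


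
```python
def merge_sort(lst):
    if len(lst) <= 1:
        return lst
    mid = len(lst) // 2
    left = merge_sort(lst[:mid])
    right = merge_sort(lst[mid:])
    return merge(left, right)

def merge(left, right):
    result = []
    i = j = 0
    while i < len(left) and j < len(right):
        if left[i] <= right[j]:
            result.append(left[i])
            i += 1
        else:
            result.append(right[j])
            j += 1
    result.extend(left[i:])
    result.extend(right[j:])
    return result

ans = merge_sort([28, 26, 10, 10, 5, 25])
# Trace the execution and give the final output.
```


merge_sort([28, 26, 10, 10, 5, 25])
Split into [28, 26, 10] and [10, 5, 25]
Left sorted: [10, 26, 28]
Right sorted: [5, 10, 25]
Merge [10, 26, 28] and [5, 10, 25]
= [5, 10, 10, 25, 26, 28]


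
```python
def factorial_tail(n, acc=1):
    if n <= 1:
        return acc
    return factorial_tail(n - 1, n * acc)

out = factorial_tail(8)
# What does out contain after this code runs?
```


factorial_tail(8, 1)
= factorial_tail(7, 8 * 1) = factorial_tail(7, 8)
= factorial_tail(6, 7 * 8) = factorial_tail(6, 56)
= factorial_tail(5, 6 * 56) = factorial_tail(5, 336)
= factorial_tail(4, 5 * 336) = factorial_tail(4, 1680)
= factorial_tail(3, 4 * 1680) = factorial_tail(3, 6720)
= factorial_tail(2, 3 * 6720) = factorial_tail(2, 20160)
= factorial_tail(1, 2 * 20160) = factorial_tail(1, 40320)
n <= 1, return acc = 40320


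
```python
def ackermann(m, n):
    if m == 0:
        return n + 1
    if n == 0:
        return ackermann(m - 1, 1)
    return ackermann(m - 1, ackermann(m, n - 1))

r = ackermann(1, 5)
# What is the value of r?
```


ackermann(1, 5)
= ackermann(0, ackermann(1, 4))
First compute ackermann(1, 4) = 6
= ackermann(0, 6)
= 7


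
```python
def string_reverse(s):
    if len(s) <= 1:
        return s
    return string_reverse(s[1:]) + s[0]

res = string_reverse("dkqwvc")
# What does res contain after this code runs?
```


string_reverse("dkqwvc")
= string_reverse("kqwvc") + "d"
= string_reverse("qwvc") + "k" + "d"
= string_reverse("wvc") + "q" + "k" + "d"
= string_reverse("vc") + "w" + "q" + "k" + "d"
= string_reverse("c") + "v" + "w" + "q" + "k" + "d"
= "c" + "v" + "w" + "q" + "k" + "d"
= "cvwqkd"
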